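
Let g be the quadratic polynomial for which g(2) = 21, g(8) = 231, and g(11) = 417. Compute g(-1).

-3

Write g(n) = an^2 + bn + c. Substituting each data point gives a linear system:
  4a + 2b + c = 21
  64a + 8b + c = 231
  121a + 11b + c = 417
Solving the system yields a = 3, b = 5, c = -1.
So g(n) = 3n² + 5n - 1.
Then g(-1) = -3.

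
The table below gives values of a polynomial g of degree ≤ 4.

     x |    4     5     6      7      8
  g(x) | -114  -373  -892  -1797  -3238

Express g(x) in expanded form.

g(x) = -x^4 + x^3 + 6x^2 - 5x + 2

Write g(x) = ax^4 + bx^3 + cx^2 + dx + e. Substituting each data point gives a linear system:
  256a + 64b + 16c + 4d + e = -114
  625a + 125b + 25c + 5d + e = -373
  1296a + 216b + 36c + 6d + e = -892
  2401a + 343b + 49c + 7d + e = -1797
  4096a + 512b + 64c + 8d + e = -3238
Solving the system yields a = -1, b = 1, c = 6, d = -5, e = 2.
So g(x) = -x^4 + x^3 + 6x^2 - 5x + 2.
Check: g(6) = -892. ✓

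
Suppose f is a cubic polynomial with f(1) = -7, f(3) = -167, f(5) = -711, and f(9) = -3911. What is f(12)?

-9104

Write f(n) = an^3 + bn^2 + cn + d. Substituting each data point gives a linear system:
  a + b + c + d = -7
  27a + 9b + 3c + d = -167
  125a + 25b + 5c + d = -711
  729a + 81b + 9c + d = -3911
Solving the system yields a = -5, b = -3, c = -3, d = 4.
So f(n) = -5n^3 - 3n^2 - 3n + 4.
Then f(12) = -9104.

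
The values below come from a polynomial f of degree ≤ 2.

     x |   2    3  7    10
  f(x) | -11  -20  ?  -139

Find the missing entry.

-76

The 3 known points determine the degree-2 polynomial uniquely.
Write f(x) = ax^2 + bx + c. Substituting each data point gives a linear system:
  4a + 2b + c = -11
  9a + 3b + c = -20
  100a + 10b + c = -139
Solving the system yields a = -1, b = -4, c = 1.
So f(x) = -x^2 - 4x + 1.
Then f(7) = -76.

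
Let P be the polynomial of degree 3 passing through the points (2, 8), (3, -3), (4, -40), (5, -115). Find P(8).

Write P(u) = au^3 + bu^2 + cu + d. Substituting each data point gives a linear system:
  8a + 4b + 2c + d = 8
  27a + 9b + 3c + d = -3
  64a + 16b + 4c + d = -40
  125a + 25b + 5c + d = -115
Solving the system yields a = -2, b = 5, c = 2, d = 0.
So P(u) = -2u³ + 5u² + 2u.
Then P(8) = -688.

-688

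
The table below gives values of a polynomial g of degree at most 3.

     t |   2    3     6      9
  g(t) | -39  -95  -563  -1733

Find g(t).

g(t) = -2t^3 - 3t^2 - 3t - 5

Using the Lagrange interpolation formula with nodes 2, 3, 6, 9:
  L_0(t) = (t - 3)(t - 6)(t - 9) / -28
  L_1(t) = (t - 2)(t - 6)(t - 9) / 18
  L_2(t) = (t - 2)(t - 3)(t - 9) / -36
  L_3(t) = (t - 2)(t - 3)(t - 6) / 126
Then g(t) = -39·L_0(t) - 95·L_1(t) - 563·L_2(t) - 1733·L_3(t).
Expanding and collecting terms gives g(t) = -2t³ - 3t² - 3t - 5.
Check: g(6) = -563. ✓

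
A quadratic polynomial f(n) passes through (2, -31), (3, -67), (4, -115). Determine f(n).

f(n) = -6n^2 - 6n + 5

Write f(n) = an^2 + bn + c. Substituting each data point gives a linear system:
  4a + 2b + c = -31
  9a + 3b + c = -67
  16a + 4b + c = -115
Solving the system yields a = -6, b = -6, c = 5.
So f(n) = -6n^2 - 6n + 5.
Check: f(4) = -115. ✓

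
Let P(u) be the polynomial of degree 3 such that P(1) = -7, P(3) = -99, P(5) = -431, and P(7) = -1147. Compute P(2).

Forward differences of the values at u = 1, 3, 5, 7:
  P  : -7  -99  -431  -1147
  Δ  : -92  -332  -716
  Δ^2: -240  -384
  Δ^3: -144
The third differences are constant, confirming degree 3.
Interpolating (Newton forward form) and evaluating at u = 2 gives P(2) = -32.

-32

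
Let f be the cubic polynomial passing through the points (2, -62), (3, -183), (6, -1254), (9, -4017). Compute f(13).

-11733

Write f(x) = ax^3 + bx^2 + cx + d. Substituting each data point gives a linear system:
  8a + 4b + 2c + d = -62
  27a + 9b + 3c + d = -183
  216a + 36b + 6c + d = -1254
  729a + 81b + 9c + d = -4017
Solving the system yields a = -5, b = -4, c = -6, d = 6.
So f(x) = -5x^3 - 4x^2 - 6x + 6.
Then f(13) = -11733.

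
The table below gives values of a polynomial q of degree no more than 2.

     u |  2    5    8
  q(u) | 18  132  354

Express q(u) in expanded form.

Using the Lagrange interpolation formula with nodes 2, 5, 8:
  L_0(u) = (u - 5)(u - 8) / 18
  L_1(u) = (u - 2)(u - 8) / -9
  L_2(u) = (u - 2)(u - 5) / 18
Then q(u) = 18·L_0(u) + 132·L_1(u) + 354·L_2(u).
Expanding and collecting terms gives q(u) = 6u² - 4u + 2.
Check: q(8) = 354. ✓

q(u) = 6u^2 - 4u + 2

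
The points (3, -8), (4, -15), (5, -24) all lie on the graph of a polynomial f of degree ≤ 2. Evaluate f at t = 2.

Using the Lagrange interpolation formula with nodes 3, 4, 5:
  L_0(t) = (t - 4)(t - 5) / 2
  L_1(t) = (t - 3)(t - 5) / -1
  L_2(t) = (t - 3)(t - 4) / 2
Then f(t) = -8·L_0(t) - 15·L_1(t) - 24·L_2(t).
Expanding and collecting terms gives f(t) = -t² + 1.
Evaluating at t = 2: f(2) = -3.

-3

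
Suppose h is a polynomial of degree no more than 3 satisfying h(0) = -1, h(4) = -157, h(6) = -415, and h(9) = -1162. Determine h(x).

Using the Lagrange interpolation formula with nodes 0, 4, 6, 9:
  L_0(x) = (x - 4)(x - 6)(x - 9) / -216
  L_1(x) = x(x - 6)(x - 9) / 40
  L_2(x) = x(x - 4)(x - 9) / -36
  L_3(x) = x(x - 4)(x - 6) / 135
Then h(x) = -1·L_0(x) - 157·L_1(x) - 415·L_2(x) - 1162·L_3(x).
Expanding and collecting terms gives h(x) = -x^3 - 5x^2 - 3x - 1.
Check: h(6) = -415. ✓

h(x) = -x^3 - 5x^2 - 3x - 1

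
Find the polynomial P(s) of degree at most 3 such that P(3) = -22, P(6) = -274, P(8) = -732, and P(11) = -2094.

Write P(s) = as^3 + bs^2 + cs + d. Substituting each data point gives a linear system:
  27a + 9b + 3c + d = -22
  216a + 36b + 6c + d = -274
  512a + 64b + 8c + d = -732
  1331a + 121b + 11c + d = -2094
Solving the system yields a = -2, b = 5, c = -3, d = -4.
So P(s) = -2s^3 + 5s^2 - 3s - 4.
Check: P(8) = -732. ✓

P(s) = -2s^3 + 5s^2 - 3s - 4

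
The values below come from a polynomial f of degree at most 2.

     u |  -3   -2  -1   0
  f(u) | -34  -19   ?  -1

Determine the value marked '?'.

The 3 known points determine the degree-2 polynomial uniquely.
Write f(u) = au^2 + bu + c. Substituting each data point gives a linear system:
  9a - 3b + c = -34
  4a - 2b + c = -19
  c = -1
Solving the system yields a = -2, b = 5, c = -1.
So f(u) = -2u² + 5u - 1.
Then f(-1) = -8.

-8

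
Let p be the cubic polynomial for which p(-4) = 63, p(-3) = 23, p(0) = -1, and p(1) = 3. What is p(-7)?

363

Write p(t) = at^3 + bt^2 + ct + d. Substituting each data point gives a linear system:
  -64a + 16b - 4c + d = 63
  -27a + 9b - 3c + d = 23
  d = -1
  a + b + c + d = 3
Solving the system yields a = -1, b = 1, c = 4, d = -1.
So p(t) = -t^3 + t^2 + 4t - 1.
Then p(-7) = 363.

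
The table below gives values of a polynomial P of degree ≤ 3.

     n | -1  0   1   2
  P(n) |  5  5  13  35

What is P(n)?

P(n) = n^3 + 4n^2 + 3n + 5

Write P(n) = an^3 + bn^2 + cn + d. Substituting each data point gives a linear system:
  -a + b - c + d = 5
  d = 5
  a + b + c + d = 13
  8a + 4b + 2c + d = 35
Solving the system yields a = 1, b = 4, c = 3, d = 5.
So P(n) = n³ + 4n² + 3n + 5.
Check: P(1) = 13. ✓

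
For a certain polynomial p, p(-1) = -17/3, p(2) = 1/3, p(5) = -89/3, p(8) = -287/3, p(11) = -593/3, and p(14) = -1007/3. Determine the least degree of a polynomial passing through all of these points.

Forward differences of the values at t = -1, 2, 5, 8, 11, 14:
  p  : -17/3  1/3  -89/3  -287/3  -593/3  -1007/3
  Δ  : 6  -30  -66  -102  -138
  Δ^2: -36  -36  -36  -36
  Δ^3: 0  0  0
  Δ^4: 0  0
  Δ^5: 0
The second differences are constant (-36) and nonzero, while all higher differences vanish, so the minimal degree is 2.

2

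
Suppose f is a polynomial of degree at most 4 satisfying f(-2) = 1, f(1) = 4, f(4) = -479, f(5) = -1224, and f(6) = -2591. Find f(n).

Write f(n) = an^4 + bn^3 + cn^2 + dn + e. Substituting each data point gives a linear system:
  16a - 8b + 4c - 2d + e = 1
  a + b + c + d + e = 4
  256a + 64b + 16c + 4d + e = -479
  625a + 125b + 25c + 5d + e = -1224
  1296a + 216b + 36c + 6d + e = -2591
Solving the system yields a = -2, b = -1, c = 6, d = 0, e = 1.
So f(n) = -2n^4 - n^3 + 6n^2 + 1.
Check: f(1) = 4. ✓

f(n) = -2n^4 - n^3 + 6n^2 + 1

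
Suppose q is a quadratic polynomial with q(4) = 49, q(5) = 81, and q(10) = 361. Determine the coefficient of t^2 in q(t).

Write q(t) = at^2 + bt + c. Substituting each data point gives a linear system:
  16a + 4b + c = 49
  25a + 5b + c = 81
  100a + 10b + c = 361
Solving the system yields a = 4, b = -4, c = 1.
So q(t) = 4t^2 - 4t + 1.
The leading coefficient is 4.

4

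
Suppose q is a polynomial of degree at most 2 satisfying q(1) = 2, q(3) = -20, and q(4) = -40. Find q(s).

Using the Lagrange interpolation formula with nodes 1, 3, 4:
  L_0(s) = (s - 3)(s - 4) / 6
  L_1(s) = (s - 1)(s - 4) / -2
  L_2(s) = (s - 1)(s - 3) / 3
Then q(s) = 2·L_0(s) - 20·L_1(s) - 40·L_2(s).
Expanding and collecting terms gives q(s) = -3s^2 + s + 4.
Check: q(3) = -20. ✓

q(s) = -3s^2 + s + 4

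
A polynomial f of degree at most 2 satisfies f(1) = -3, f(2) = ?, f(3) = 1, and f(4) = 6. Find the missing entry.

The 3 known points determine the degree-2 polynomial uniquely.
Write f(u) = au^2 + bu + c. Substituting each data point gives a linear system:
  a + b + c = -3
  9a + 3b + c = 1
  16a + 4b + c = 6
Solving the system yields a = 1, b = -2, c = -2.
So f(u) = u^2 - 2u - 2.
Then f(2) = -2.

-2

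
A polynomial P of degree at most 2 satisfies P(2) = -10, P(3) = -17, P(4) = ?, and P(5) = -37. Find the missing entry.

The 3 known points determine the degree-2 polynomial uniquely.
Write P(t) = at^2 + bt + c. Substituting each data point gives a linear system:
  4a + 2b + c = -10
  9a + 3b + c = -17
  25a + 5b + c = -37
Solving the system yields a = -1, b = -2, c = -2.
So P(t) = -t^2 - 2t - 2.
Then P(4) = -26.

-26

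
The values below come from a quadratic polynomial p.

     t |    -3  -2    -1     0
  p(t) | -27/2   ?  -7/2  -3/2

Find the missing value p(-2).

On equispaced nodes a degree-2 polynomial has vanishing third forward difference, so
  - p(-3) + 3·p(-2) - 3·p(-1) + p(0) = 0.
Substituting the known values and solving for p(-2):
  3·p(-2) = -45/2
  p(-2) = -15/2.

-15/2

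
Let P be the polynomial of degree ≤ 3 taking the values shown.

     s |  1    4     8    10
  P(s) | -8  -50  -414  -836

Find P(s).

Using the Lagrange interpolation formula with nodes 1, 4, 8, 10:
  L_0(s) = (s - 4)(s - 8)(s - 10) / -189
  L_1(s) = (s - 1)(s - 8)(s - 10) / 72
  L_2(s) = (s - 1)(s - 4)(s - 10) / -56
  L_3(s) = (s - 1)(s - 4)(s - 8) / 108
Then P(s) = -8·L_0(s) - 50·L_1(s) - 414·L_2(s) - 836·L_3(s).
Expanding and collecting terms gives P(s) = -s^3 + 2s^2 - 3s - 6.
Check: P(1) = -8. ✓

P(s) = -s^3 + 2s^2 - 3s - 6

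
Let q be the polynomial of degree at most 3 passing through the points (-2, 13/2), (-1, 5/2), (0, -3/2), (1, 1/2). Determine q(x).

Write q(x) = ax^3 + bx^2 + cx + d. Substituting each data point gives a linear system:
  -8a + 4b - 2c + d = 13/2
  -a + b - c + d = 5/2
  d = -3/2
  a + b + c + d = 1/2
Solving the system yields a = 1, b = 3, c = -2, d = -3/2.
So q(x) = x^3 + 3x^2 - 2x - 3/2.
Check: q(-2) = 13/2. ✓

q(x) = x^3 + 3x^2 - 2x - 3/2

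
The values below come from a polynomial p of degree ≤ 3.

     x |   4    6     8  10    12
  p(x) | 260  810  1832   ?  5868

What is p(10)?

On equispaced nodes a degree-3 polynomial has vanishing fourth forward difference, so
  p(4) - 4·p(6) + 6·p(8) - 4·p(10) + p(12) = 0.
Substituting the known values and solving for p(10):
  -4·p(10) = -13880
  p(10) = 3470.

3470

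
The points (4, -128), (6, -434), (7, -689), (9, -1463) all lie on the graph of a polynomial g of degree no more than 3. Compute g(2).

-14

Write g(s) = as^3 + bs^2 + cs + d. Substituting each data point gives a linear system:
  64a + 16b + 4c + d = -128
  216a + 36b + 6c + d = -434
  343a + 49b + 7c + d = -689
  729a + 81b + 9c + d = -1463
Solving the system yields a = -2, b = 0, c = -1, d = 4.
So g(s) = -2s^3 - s + 4.
Then g(2) = -14.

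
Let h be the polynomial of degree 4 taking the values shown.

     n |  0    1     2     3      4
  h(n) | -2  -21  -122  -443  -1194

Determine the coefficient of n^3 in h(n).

-5

Write h(n) = an^4 + bn^3 + cn^2 + dn + e. Substituting each data point gives a linear system:
  e = -2
  a + b + c + d + e = -21
  16a + 8b + 4c + 2d + e = -122
  81a + 27b + 9c + 3d + e = -443
  256a + 64b + 16c + 4d + e = -1194
Solving the system yields a = -3, b = -5, c = -5, d = -6, e = -2.
So h(n) = -3n⁴ - 5n³ - 5n² - 6n - 2.
The coefficient of n^3 is -5.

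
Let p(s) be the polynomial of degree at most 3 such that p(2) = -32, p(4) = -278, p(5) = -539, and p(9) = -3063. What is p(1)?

1

Using the Lagrange interpolation formula with nodes 2, 4, 5, 9:
  L_0(s) = (s - 4)(s - 5)(s - 9) / -42
  L_1(s) = (s - 2)(s - 5)(s - 9) / 10
  L_2(s) = (s - 2)(s - 4)(s - 9) / -12
  L_3(s) = (s - 2)(s - 4)(s - 5) / 140
Then p(s) = -32·L_0(s) - 278·L_1(s) - 539·L_2(s) - 3063·L_3(s).
Expanding and collecting terms gives p(s) = -4s³ - 2s² + s + 6.
Evaluating at s = 1: p(1) = 1.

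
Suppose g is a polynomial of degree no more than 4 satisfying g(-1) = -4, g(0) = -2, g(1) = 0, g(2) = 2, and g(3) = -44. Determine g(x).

g(x) = -2x^4 + 4x^3 + 2x^2 - 2x - 2

Using the Lagrange interpolation formula with nodes -1, 0, 1, 2, 3:
  L_0(x) = x(x - 1)(x - 2)(x - 3) / 24
  L_1(x) = (x + 1)(x - 1)(x - 2)(x - 3) / -6
  L_2(x) = (x + 1)x(x - 2)(x - 3) / 4
  L_3(x) = (x + 1)x(x - 1)(x - 3) / -6
  L_4(x) = (x + 1)x(x - 1)(x - 2) / 24
Then g(x) = -4·L_0(x) - 2·L_1(x) + 0·L_2(x) + 2·L_3(x) - 44·L_4(x).
Expanding and collecting terms gives g(x) = -2x⁴ + 4x³ + 2x² - 2x - 2.
Check: g(3) = -44. ✓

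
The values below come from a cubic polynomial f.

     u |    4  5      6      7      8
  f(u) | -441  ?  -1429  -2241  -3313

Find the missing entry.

On equispaced nodes a degree-3 polynomial has vanishing fourth forward difference, so
  f(4) - 4·f(5) + 6·f(6) - 4·f(7) + f(8) = 0.
Substituting the known values and solving for f(5):
  -4·f(5) = 3364
  f(5) = -841.

-841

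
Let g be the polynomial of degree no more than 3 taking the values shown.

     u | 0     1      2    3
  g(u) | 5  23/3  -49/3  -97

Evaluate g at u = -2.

Forward differences of the values at u = 0, 1, 2, 3:
  g  : 5  23/3  -49/3  -97
  Δ  : 8/3  -24  -242/3
  Δ^2: -80/3  -170/3
  Δ^3: -30
The third differences are constant, confirming degree 3.
Interpolating (Newton forward form) and evaluating at u = -2 gives g(-2) = 119/3.

119/3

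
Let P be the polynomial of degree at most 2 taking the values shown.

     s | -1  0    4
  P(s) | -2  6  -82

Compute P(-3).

Using the Lagrange interpolation formula with nodes -1, 0, 4:
  L_0(s) = s(s - 4) / 5
  L_1(s) = (s + 1)(s - 4) / -4
  L_2(s) = (s + 1)s / 20
Then P(s) = -2·L_0(s) + 6·L_1(s) - 82·L_2(s).
Expanding and collecting terms gives P(s) = -6s² + 2s + 6.
Evaluating at s = -3: P(-3) = -54.

-54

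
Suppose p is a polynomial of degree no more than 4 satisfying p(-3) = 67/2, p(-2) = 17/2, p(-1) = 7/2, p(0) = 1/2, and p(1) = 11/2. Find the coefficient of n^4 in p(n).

Write p(n) = an^4 + bn^3 + cn^2 + dn + e. Substituting each data point gives a linear system:
  81a - 27b + 9c - 3d + e = 67/2
  16a - 8b + 4c - 2d + e = 17/2
  a - b + c - d + e = 7/2
  e = 1/2
  a + b + c + d + e = 11/2
Solving the system yields a = 1, b = 3, c = 3, d = -2, e = 1/2.
So p(n) = n⁴ + 3n³ + 3n² - 2n + 1/2.
The leading coefficient is 1.

1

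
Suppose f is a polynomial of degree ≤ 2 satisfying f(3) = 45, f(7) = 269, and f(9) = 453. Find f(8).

Using the Lagrange interpolation formula with nodes 3, 7, 9:
  L_0(x) = (x - 7)(x - 9) / 24
  L_1(x) = (x - 3)(x - 9) / -8
  L_2(x) = (x - 3)(x - 7) / 12
Then f(x) = 45·L_0(x) + 269·L_1(x) + 453·L_2(x).
Expanding and collecting terms gives f(x) = 6x^2 - 4x + 3.
Evaluating at x = 8: f(8) = 355.

355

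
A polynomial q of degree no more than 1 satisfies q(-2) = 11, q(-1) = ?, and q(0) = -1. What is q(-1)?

On equispaced nodes a degree-1 polynomial has vanishing second forward difference, so
  q(-2) - 2·q(-1) + q(0) = 0.
Substituting the known values and solving for q(-1):
  -2·q(-1) = -10
  q(-1) = 5.

5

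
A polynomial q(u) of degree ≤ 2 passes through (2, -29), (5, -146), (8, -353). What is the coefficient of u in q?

Write q(u) = au^2 + bu + c. Substituting each data point gives a linear system:
  4a + 2b + c = -29
  25a + 5b + c = -146
  64a + 8b + c = -353
Solving the system yields a = -5, b = -4, c = -1.
So q(u) = -5u^2 - 4u - 1.
The coefficient of u is -4.

-4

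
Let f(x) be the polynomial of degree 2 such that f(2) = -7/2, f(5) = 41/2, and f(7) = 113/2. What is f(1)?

-7/2

Write f(x) = ax^2 + bx + c. Substituting each data point gives a linear system:
  4a + 2b + c = -7/2
  25a + 5b + c = 41/2
  49a + 7b + c = 113/2
Solving the system yields a = 2, b = -6, c = 1/2.
So f(x) = 2x² - 6x + 1/2.
Then f(1) = -7/2.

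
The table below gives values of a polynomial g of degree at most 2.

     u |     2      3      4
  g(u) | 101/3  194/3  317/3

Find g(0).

Using the Lagrange interpolation formula with nodes 2, 3, 4:
  L_0(u) = (u - 3)(u - 4) / 2
  L_1(u) = (u - 2)(u - 4) / -1
  L_2(u) = (u - 2)(u - 3) / 2
Then g(u) = 101/3·L_0(u) + 194/3·L_1(u) + 317/3·L_2(u).
Expanding and collecting terms gives g(u) = 5u² + 6u + 5/3.
Evaluating at u = 0: g(0) = 5/3.

5/3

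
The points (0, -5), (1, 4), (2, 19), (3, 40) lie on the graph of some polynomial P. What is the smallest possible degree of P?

Forward differences of the values at t = 0, 1, 2, 3:
  P  : -5  4  19  40
  Δ  : 9  15  21
  Δ^2: 6  6
  Δ^3: 0
The second differences are constant (6) and nonzero, while all higher differences vanish, so the minimal degree is 2.

2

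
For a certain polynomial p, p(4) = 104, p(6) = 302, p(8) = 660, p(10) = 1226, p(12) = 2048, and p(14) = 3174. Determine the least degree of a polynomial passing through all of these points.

Forward differences of the values at x = 4, 6, 8, 10, 12, 14:
  p  : 104  302  660  1226  2048  3174
  Δ  : 198  358  566  822  1126
  Δ^2: 160  208  256  304
  Δ^3: 48  48  48
  Δ^4: 0  0
  Δ^5: 0
The third differences are constant (48) and nonzero, while all higher differences vanish, so the minimal degree is 3.

3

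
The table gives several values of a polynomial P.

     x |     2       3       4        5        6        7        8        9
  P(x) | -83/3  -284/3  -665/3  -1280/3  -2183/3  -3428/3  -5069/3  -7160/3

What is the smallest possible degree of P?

3

Forward differences of the values at x = 2, 3, 4, 5, 6, 7, 8, 9:
  P  : -83/3  -284/3  -665/3  -1280/3  -2183/3  -3428/3  -5069/3  -7160/3
  Δ  : -67  -127  -205  -301  -415  -547  -697
  Δ^2: -60  -78  -96  -114  -132  -150
  Δ^3: -18  -18  -18  -18  -18
  Δ^4: 0  0  0  0
  Δ^5: 0  0  0
  Δ^6: 0  0
  Δ^7: 0
The third differences are constant (-18) and nonzero, while all higher differences vanish, so the minimal degree is 3.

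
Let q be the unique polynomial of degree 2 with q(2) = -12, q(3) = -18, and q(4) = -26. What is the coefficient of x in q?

Write q(x) = ax^2 + bx + c. Substituting each data point gives a linear system:
  4a + 2b + c = -12
  9a + 3b + c = -18
  16a + 4b + c = -26
Solving the system yields a = -1, b = -1, c = -6.
So q(x) = -x² - x - 6.
The coefficient of x is -1.

-1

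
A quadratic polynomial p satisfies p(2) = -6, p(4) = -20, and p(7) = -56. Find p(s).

p(s) = -s^2 - s

Using the Lagrange interpolation formula with nodes 2, 4, 7:
  L_0(s) = (s - 4)(s - 7) / 10
  L_1(s) = (s - 2)(s - 7) / -6
  L_2(s) = (s - 2)(s - 4) / 15
Then p(s) = -6·L_0(s) - 20·L_1(s) - 56·L_2(s).
Expanding and collecting terms gives p(s) = -s^2 - s.
Check: p(4) = -20. ✓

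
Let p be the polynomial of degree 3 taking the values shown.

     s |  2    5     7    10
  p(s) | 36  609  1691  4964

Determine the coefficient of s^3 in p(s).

Write p(s) = as^3 + bs^2 + cs + d. Substituting each data point gives a linear system:
  8a + 4b + 2c + d = 36
  125a + 25b + 5c + d = 609
  343a + 49b + 7c + d = 1691
  1000a + 100b + 10c + d = 4964
Solving the system yields a = 5, b = 0, c = -4, d = 4.
So p(s) = 5s^3 - 4s + 4.
The leading coefficient is 5.

5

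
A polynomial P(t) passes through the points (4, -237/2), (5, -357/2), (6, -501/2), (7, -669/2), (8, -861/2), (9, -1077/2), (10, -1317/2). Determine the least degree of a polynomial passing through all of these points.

Forward differences of the values at t = 4, 5, 6, 7, 8, 9, 10:
  P  : -237/2  -357/2  -501/2  -669/2  -861/2  -1077/2  -1317/2
  Δ  : -60  -72  -84  -96  -108  -120
  Δ^2: -12  -12  -12  -12  -12
  Δ^3: 0  0  0  0
  Δ^4: 0  0  0
  Δ^5: 0  0
  Δ^6: 0
The second differences are constant (-12) and nonzero, while all higher differences vanish, so the minimal degree is 2.

2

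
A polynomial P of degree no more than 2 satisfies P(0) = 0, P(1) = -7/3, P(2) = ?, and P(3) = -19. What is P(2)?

The 3 known points determine the degree-2 polynomial uniquely.
Write P(x) = ax^2 + bx + c. Substituting each data point gives a linear system:
  c = 0
  a + b + c = -7/3
  9a + 3b + c = -19
Solving the system yields a = -2, b = -1/3, c = 0.
So P(x) = -2x^2 - (1/3)x.
Then P(2) = -26/3.

-26/3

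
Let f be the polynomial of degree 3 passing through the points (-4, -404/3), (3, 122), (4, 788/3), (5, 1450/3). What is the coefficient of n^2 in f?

Write f(n) = an^3 + bn^2 + cn + d. Substituting each data point gives a linear system:
  -64a + 16b - 4c + d = -404/3
  27a + 9b + 3c + d = 122
  64a + 16b + 4c + d = 788/3
  125a + 25b + 5c + d = 1450/3
Solving the system yields a = 3, b = 4, c = 5/3, d = 0.
So f(n) = 3n^3 + 4n^2 + (5/3)n.
The coefficient of n^2 is 4.

4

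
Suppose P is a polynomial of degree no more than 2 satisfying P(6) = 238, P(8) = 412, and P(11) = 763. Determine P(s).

P(s) = 6s^2 + 3s + 4

Using the Lagrange interpolation formula with nodes 6, 8, 11:
  L_0(s) = (s - 8)(s - 11) / 10
  L_1(s) = (s - 6)(s - 11) / -6
  L_2(s) = (s - 6)(s - 8) / 15
Then P(s) = 238·L_0(s) + 412·L_1(s) + 763·L_2(s).
Expanding and collecting terms gives P(s) = 6s^2 + 3s + 4.
Check: P(6) = 238. ✓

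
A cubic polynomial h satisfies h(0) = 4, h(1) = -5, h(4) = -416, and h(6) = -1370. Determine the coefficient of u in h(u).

Write h(u) = au^3 + bu^2 + cu + d. Substituting each data point gives a linear system:
  d = 4
  a + b + c + d = -5
  64a + 16b + 4c + d = -416
  216a + 36b + 6c + d = -1370
Solving the system yields a = -6, b = -2, c = -1, d = 4.
So h(u) = -6u³ - 2u² - u + 4.
The coefficient of u is -1.

-1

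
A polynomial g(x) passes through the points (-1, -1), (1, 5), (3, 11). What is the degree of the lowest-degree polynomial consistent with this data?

1

Forward differences of the values at x = -1, 1, 3:
  g  : -1  5  11
  Δ  : 6  6
  Δ^2: 0
The first differences are constant (6) and nonzero, while all higher differences vanish, so the minimal degree is 1.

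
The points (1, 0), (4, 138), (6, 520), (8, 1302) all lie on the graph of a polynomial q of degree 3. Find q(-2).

-48

Using the Lagrange interpolation formula with nodes 1, 4, 6, 8:
  L_0(s) = (s - 4)(s - 6)(s - 8) / -105
  L_1(s) = (s - 1)(s - 6)(s - 8) / 24
  L_2(s) = (s - 1)(s - 4)(s - 8) / -20
  L_3(s) = (s - 1)(s - 4)(s - 6) / 56
Then q(s) = 0·L_0(s) + 138·L_1(s) + 520·L_2(s) + 1302·L_3(s).
Expanding and collecting terms gives q(s) = 3s^3 - 4s^2 + 3s - 2.
Evaluating at s = -2: q(-2) = -48.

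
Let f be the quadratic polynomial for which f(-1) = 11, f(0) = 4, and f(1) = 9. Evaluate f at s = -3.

Forward differences of the values at s = -1, 0, 1:
  f  : 11  4  9
  Δ  : -7  5
  Δ^2: 12
The second differences are constant, confirming degree 2.
Interpolating (Newton forward form) and evaluating at s = -3 gives f(-3) = 61.

61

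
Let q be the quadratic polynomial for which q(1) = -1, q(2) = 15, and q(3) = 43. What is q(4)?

83

Forward differences of the values at n = 1, 2, 3:
  q  : -1  15  43
  Δ  : 16  28
  Δ^2: 12
The second differences are constant, confirming degree 2.
Interpolating (Newton forward form) and evaluating at n = 4 gives q(4) = 83.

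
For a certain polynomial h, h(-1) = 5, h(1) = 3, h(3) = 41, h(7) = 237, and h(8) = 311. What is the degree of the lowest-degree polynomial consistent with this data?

2

Divided differences on the nodes -1, 1, 3, 7, 8:
  order 0: 5  3  41  237  311
  order 1: -1  19  49  74
  order 2: 5  5  5
  order 3: 0  0
  order 4: 0
The order-2 divided differences are all 5 (nonzero) and every higher order vanishes, so the data lies on a polynomial of degree exactly 2.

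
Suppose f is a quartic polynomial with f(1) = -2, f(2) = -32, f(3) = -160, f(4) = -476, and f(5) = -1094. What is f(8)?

-6260

Using the Lagrange interpolation formula with nodes 1, 2, 3, 4, 5:
  L_0(x) = (x - 2)(x - 3)(x - 4)(x - 5) / 24
  L_1(x) = (x - 1)(x - 3)(x - 4)(x - 5) / -6
  L_2(x) = (x - 1)(x - 2)(x - 4)(x - 5) / 4
  L_3(x) = (x - 1)(x - 2)(x - 3)(x - 5) / -6
  L_4(x) = (x - 1)(x - 2)(x - 3)(x - 4) / 24
Then f(x) = -2·L_0(x) - 32·L_1(x) - 160·L_2(x) - 476·L_3(x) - 1094·L_4(x).
Expanding and collecting terms gives f(x) = -x⁴ - 5x³ + 6x² + 2x - 4.
Evaluating at x = 8: f(8) = -6260.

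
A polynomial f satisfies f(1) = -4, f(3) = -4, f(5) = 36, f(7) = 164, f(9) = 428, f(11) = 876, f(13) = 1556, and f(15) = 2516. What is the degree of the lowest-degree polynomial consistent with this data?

3

Forward differences of the values at u = 1, 3, 5, 7, 9, 11, 13, 15:
  f  : -4  -4  36  164  428  876  1556  2516
  Δ  : 0  40  128  264  448  680  960
  Δ^2: 40  88  136  184  232  280
  Δ^3: 48  48  48  48  48
  Δ^4: 0  0  0  0
  Δ^5: 0  0  0
  Δ^6: 0  0
  Δ^7: 0
The third differences are constant (48) and nonzero, while all higher differences vanish, so the minimal degree is 3.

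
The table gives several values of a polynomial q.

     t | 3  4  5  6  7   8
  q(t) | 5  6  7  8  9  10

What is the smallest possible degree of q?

1

Forward differences of the values at t = 3, 4, 5, 6, 7, 8:
  q  : 5  6  7  8  9  10
  Δ  : 1  1  1  1  1
  Δ^2: 0  0  0  0
  Δ^3: 0  0  0
  Δ^4: 0  0
  Δ^5: 0
The first differences are constant (1) and nonzero, while all higher differences vanish, so the minimal degree is 1.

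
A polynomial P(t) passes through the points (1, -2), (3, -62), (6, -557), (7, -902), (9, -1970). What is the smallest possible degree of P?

3

Divided differences on the nodes 1, 3, 6, 7, 9:
  order 0: -2  -62  -557  -902  -1970
  order 1: -30  -165  -345  -534
  order 2: -27  -45  -63
  order 3: -3  -3
  order 4: 0
The order-3 divided differences are all -3 (nonzero) and every higher order vanishes, so the data lies on a polynomial of degree exactly 3.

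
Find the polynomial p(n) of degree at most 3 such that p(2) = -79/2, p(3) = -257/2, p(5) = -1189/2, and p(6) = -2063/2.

Using the Lagrange interpolation formula with nodes 2, 3, 5, 6:
  L_0(n) = (n - 3)(n - 5)(n - 6) / -12
  L_1(n) = (n - 2)(n - 5)(n - 6) / 6
  L_2(n) = (n - 2)(n - 3)(n - 6) / -6
  L_3(n) = (n - 2)(n - 3)(n - 5) / 12
Then p(n) = -79/2·L_0(n) - 257/2·L_1(n) - 1189/2·L_2(n) - 2063/2·L_3(n).
Expanding and collecting terms gives p(n) = -5n³ + 2n² - 4n + 1/2.
Check: p(2) = -79/2. ✓

p(n) = -5n^3 + 2n^2 - 4n + 1/2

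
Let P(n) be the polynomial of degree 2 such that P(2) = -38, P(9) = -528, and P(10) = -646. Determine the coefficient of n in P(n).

-4

Write P(n) = an^2 + bn + c. Substituting each data point gives a linear system:
  4a + 2b + c = -38
  81a + 9b + c = -528
  100a + 10b + c = -646
Solving the system yields a = -6, b = -4, c = -6.
So P(n) = -6n^2 - 4n - 6.
The coefficient of n is -4.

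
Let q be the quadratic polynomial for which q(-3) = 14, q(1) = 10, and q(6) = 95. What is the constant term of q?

Write q(u) = au^2 + bu + c. Substituting each data point gives a linear system:
  9a - 3b + c = 14
  a + b + c = 10
  36a + 6b + c = 95
Solving the system yields a = 2, b = 3, c = 5.
So q(u) = 2u² + 3u + 5.
The constant term is 5.

5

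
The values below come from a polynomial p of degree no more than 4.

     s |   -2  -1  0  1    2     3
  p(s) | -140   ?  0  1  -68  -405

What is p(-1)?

-17

The 5 known points determine the degree-4 polynomial uniquely.
Write p(s) = as^4 + bs^3 + cs^2 + ds + e. Substituting each data point gives a linear system:
  16a - 8b + 4c - 2d + e = -140
  e = 0
  a + b + c + d + e = 1
  16a + 8b + 4c + 2d + e = -68
  81a + 27b + 9c + 3d + e = -405
Solving the system yields a = -6, b = 3, c = -2, d = 6, e = 0.
So p(s) = -6s^4 + 3s^3 - 2s^2 + 6s.
Then p(-1) = -17.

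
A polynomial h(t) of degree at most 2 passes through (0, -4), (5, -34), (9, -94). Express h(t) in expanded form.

Using the Lagrange interpolation formula with nodes 0, 5, 9:
  L_0(t) = (t - 5)(t - 9) / 45
  L_1(t) = t(t - 9) / -20
  L_2(t) = t(t - 5) / 36
Then h(t) = -4·L_0(t) - 34·L_1(t) - 94·L_2(t).
Expanding and collecting terms gives h(t) = -t^2 - t - 4.
Check: h(9) = -94. ✓

h(t) = -t^2 - t - 4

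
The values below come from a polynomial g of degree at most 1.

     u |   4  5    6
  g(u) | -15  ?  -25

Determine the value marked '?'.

-20

The 2 known points determine the degree-1 polynomial uniquely.
Write g(u) = au + b. Substituting each data point gives a linear system:
  4a + b = -15
  6a + b = -25
Solving the system yields a = -5, b = 5.
So g(u) = -5u + 5.
Then g(5) = -20.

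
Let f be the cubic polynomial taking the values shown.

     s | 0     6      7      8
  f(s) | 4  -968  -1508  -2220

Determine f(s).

f(s) = -4s^3 - 2s^2 - 6s + 4

Write f(s) = as^3 + bs^2 + cs + d. Substituting each data point gives a linear system:
  d = 4
  216a + 36b + 6c + d = -968
  343a + 49b + 7c + d = -1508
  512a + 64b + 8c + d = -2220
Solving the system yields a = -4, b = -2, c = -6, d = 4.
So f(s) = -4s^3 - 2s^2 - 6s + 4.
Check: f(7) = -1508. ✓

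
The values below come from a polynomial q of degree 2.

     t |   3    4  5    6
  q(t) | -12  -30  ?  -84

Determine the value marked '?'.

On equispaced nodes a degree-2 polynomial has vanishing third forward difference, so
  - q(3) + 3·q(4) - 3·q(5) + q(6) = 0.
Substituting the known values and solving for q(5):
  -3·q(5) = 162
  q(5) = -54.

-54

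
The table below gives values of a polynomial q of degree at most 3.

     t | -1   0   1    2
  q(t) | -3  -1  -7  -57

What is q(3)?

-187

Write q(t) = at^3 + bt^2 + ct + d. Substituting each data point gives a linear system:
  -a + b - c + d = -3
  d = -1
  a + b + c + d = -7
  8a + 4b + 2c + d = -57
Solving the system yields a = -6, b = -4, c = 4, d = -1.
So q(t) = -6t^3 - 4t^2 + 4t - 1.
Then q(3) = -187.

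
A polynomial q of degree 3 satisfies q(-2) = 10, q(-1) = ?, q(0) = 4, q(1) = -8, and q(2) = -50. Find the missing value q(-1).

4

The 4 known points determine the degree-3 polynomial uniquely.
Write q(u) = au^3 + bu^2 + cu + d. Substituting each data point gives a linear system:
  -8a + 4b - 2c + d = 10
  d = 4
  a + b + c + d = -8
  8a + 4b + 2c + d = -50
Solving the system yields a = -3, b = -6, c = -3, d = 4.
So q(u) = -3u³ - 6u² - 3u + 4.
Then q(-1) = 4.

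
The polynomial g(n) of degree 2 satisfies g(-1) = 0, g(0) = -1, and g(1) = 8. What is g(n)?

Write g(n) = an^2 + bn + c. Substituting each data point gives a linear system:
  a - b + c = 0
  c = -1
  a + b + c = 8
Solving the system yields a = 5, b = 4, c = -1.
So g(n) = 5n^2 + 4n - 1.
Check: g(-1) = 0. ✓

g(n) = 5n^2 + 4n - 1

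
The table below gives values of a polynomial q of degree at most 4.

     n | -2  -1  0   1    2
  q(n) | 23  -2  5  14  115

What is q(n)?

Using the Lagrange interpolation formula with nodes -2, -1, 0, 1, 2:
  L_0(n) = (n + 1)n(n - 1)(n - 2) / 24
  L_1(n) = (n + 2)n(n - 1)(n - 2) / -6
  L_2(n) = (n + 2)(n + 1)(n - 1)(n - 2) / 4
  L_3(n) = (n + 2)(n + 1)n(n - 2) / -6
  L_4(n) = (n + 2)(n + 1)n(n - 1) / 24
Then q(n) = 23·L_0(n) - 2·L_1(n) + 5·L_2(n) + 14·L_3(n) + 115·L_4(n).
Expanding and collecting terms gives q(n) = 5n^4 + 5n^3 - 4n^2 + 3n + 5.
Check: q(-2) = 23. ✓

q(n) = 5n^4 + 5n^3 - 4n^2 + 3n + 5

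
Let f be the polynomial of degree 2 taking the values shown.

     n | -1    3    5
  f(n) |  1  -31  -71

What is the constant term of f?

-1

Write f(n) = an^2 + bn + c. Substituting each data point gives a linear system:
  a - b + c = 1
  9a + 3b + c = -31
  25a + 5b + c = -71
Solving the system yields a = -2, b = -4, c = -1.
So f(n) = -2n² - 4n - 1.
The constant term is -1.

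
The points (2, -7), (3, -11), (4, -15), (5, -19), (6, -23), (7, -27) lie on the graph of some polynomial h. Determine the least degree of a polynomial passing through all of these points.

1

Forward differences of the values at s = 2, 3, 4, 5, 6, 7:
  h  : -7  -11  -15  -19  -23  -27
  Δ  : -4  -4  -4  -4  -4
  Δ^2: 0  0  0  0
  Δ^3: 0  0  0
  Δ^4: 0  0
  Δ^5: 0
The first differences are constant (-4) and nonzero, while all higher differences vanish, so the minimal degree is 1.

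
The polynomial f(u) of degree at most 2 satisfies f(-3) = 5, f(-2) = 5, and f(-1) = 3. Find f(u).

Write f(u) = au^2 + bu + c. Substituting each data point gives a linear system:
  9a - 3b + c = 5
  4a - 2b + c = 5
  a - b + c = 3
Solving the system yields a = -1, b = -5, c = -1.
So f(u) = -u^2 - 5u - 1.
Check: f(-2) = 5. ✓

f(u) = -u^2 - 5u - 1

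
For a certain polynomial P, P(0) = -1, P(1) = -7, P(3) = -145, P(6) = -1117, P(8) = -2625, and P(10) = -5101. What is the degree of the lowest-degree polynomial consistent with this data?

3

Divided differences on the nodes 0, 1, 3, 6, 8, 10:
  order 0: -1  -7  -145  -1117  -2625  -5101
  order 1: -6  -69  -324  -754  -1238
  order 2: -21  -51  -86  -121
  order 3: -5  -5  -5
  order 4: 0  0
  order 5: 0
The order-3 divided differences are all -5 (nonzero) and every higher order vanishes, so the data lies on a polynomial of degree exactly 3.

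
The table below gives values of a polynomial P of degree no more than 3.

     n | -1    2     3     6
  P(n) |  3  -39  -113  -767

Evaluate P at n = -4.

153

Using the Lagrange interpolation formula with nodes -1, 2, 3, 6:
  L_0(n) = (n - 2)(n - 3)(n - 6) / -84
  L_1(n) = (n + 1)(n - 3)(n - 6) / 12
  L_2(n) = (n + 1)(n - 2)(n - 6) / -12
  L_3(n) = (n + 1)(n - 2)(n - 3) / 84
Then P(n) = 3·L_0(n) - 39·L_1(n) - 113·L_2(n) - 767·L_3(n).
Expanding and collecting terms gives P(n) = -3n^3 - 3n^2 - 2n + 1.
Evaluating at n = -4: P(-4) = 153.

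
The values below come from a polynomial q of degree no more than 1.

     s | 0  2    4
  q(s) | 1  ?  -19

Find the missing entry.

-9

The 2 known points determine the degree-1 polynomial uniquely.
Write q(s) = as + b. Substituting each data point gives a linear system:
  b = 1
  4a + b = -19
Solving the system yields a = -5, b = 1.
So q(s) = -5s + 1.
Then q(2) = -9.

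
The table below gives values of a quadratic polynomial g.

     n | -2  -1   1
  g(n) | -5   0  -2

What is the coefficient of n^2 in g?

Write g(n) = an^2 + bn + c. Substituting each data point gives a linear system:
  4a - 2b + c = -5
  a - b + c = 0
  a + b + c = -2
Solving the system yields a = -2, b = -1, c = 1.
So g(n) = -2n^2 - n + 1.
The leading coefficient is -2.

-2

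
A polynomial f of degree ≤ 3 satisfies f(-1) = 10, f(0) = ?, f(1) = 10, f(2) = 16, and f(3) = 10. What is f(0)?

The 4 known points determine the degree-3 polynomial uniquely.
Write f(s) = as^3 + bs^2 + cs + d. Substituting each data point gives a linear system:
  -a + b - c + d = 10
  a + b + c + d = 10
  8a + 4b + 2c + d = 16
  27a + 9b + 3c + d = 10
Solving the system yields a = -2, b = 6, c = 2, d = 4.
So f(s) = -2s³ + 6s² + 2s + 4.
Then f(0) = 4.

4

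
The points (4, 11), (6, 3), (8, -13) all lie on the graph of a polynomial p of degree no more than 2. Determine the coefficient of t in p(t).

6

Write p(t) = at^2 + bt + c. Substituting each data point gives a linear system:
  16a + 4b + c = 11
  36a + 6b + c = 3
  64a + 8b + c = -13
Solving the system yields a = -1, b = 6, c = 3.
So p(t) = -t^2 + 6t + 3.
The coefficient of t is 6.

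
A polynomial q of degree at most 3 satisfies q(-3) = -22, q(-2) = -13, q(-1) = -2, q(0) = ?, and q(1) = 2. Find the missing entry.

5

The 4 known points determine the degree-3 polynomial uniquely.
Write q(s) = as^3 + bs^2 + cs + d. Substituting each data point gives a linear system:
  -27a + 9b - 3c + d = -22
  -8a + 4b - 2c + d = -13
  -a + b - c + d = -2
  a + b + c + d = 2
Solving the system yields a = -1, b = -5, c = 3, d = 5.
So q(s) = -s^3 - 5s^2 + 3s + 5.
Then q(0) = 5.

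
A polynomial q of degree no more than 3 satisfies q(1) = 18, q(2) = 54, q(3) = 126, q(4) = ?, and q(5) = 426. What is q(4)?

The 4 known points determine the degree-3 polynomial uniquely.
Write q(s) = as^3 + bs^2 + cs + d. Substituting each data point gives a linear system:
  a + b + c + d = 18
  8a + 4b + 2c + d = 54
  27a + 9b + 3c + d = 126
  125a + 25b + 5c + d = 426
Solving the system yields a = 2, b = 6, c = 4, d = 6.
So q(s) = 2s^3 + 6s^2 + 4s + 6.
Then q(4) = 246.

246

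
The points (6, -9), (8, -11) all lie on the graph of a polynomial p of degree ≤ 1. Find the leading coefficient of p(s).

Write p(s) = as + b. Substituting each data point gives a linear system:
  6a + b = -9
  8a + b = -11
Solving the system yields a = -1, b = -3.
So p(s) = -s - 3.
The leading coefficient is -1.

-1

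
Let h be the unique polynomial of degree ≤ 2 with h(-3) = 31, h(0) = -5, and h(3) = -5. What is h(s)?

h(s) = 2s^2 - 6s - 5

Using the Lagrange interpolation formula with nodes -3, 0, 3:
  L_0(s) = s(s - 3) / 18
  L_1(s) = (s + 3)(s - 3) / -9
  L_2(s) = (s + 3)s / 18
Then h(s) = 31·L_0(s) - 5·L_1(s) - 5·L_2(s).
Expanding and collecting terms gives h(s) = 2s^2 - 6s - 5.
Check: h(3) = -5. ✓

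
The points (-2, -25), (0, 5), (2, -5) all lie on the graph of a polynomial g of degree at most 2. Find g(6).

-145

Forward differences of the values at u = -2, 0, 2:
  g  : -25  5  -5
  Δ  : 30  -10
  Δ^2: -40
The second differences are constant, confirming degree 2.
Interpolating (Newton forward form) and evaluating at u = 6 gives g(6) = -145.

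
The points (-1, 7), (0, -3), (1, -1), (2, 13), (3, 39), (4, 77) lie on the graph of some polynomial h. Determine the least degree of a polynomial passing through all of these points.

Forward differences of the values at s = -1, 0, 1, 2, 3, 4:
  h  : 7  -3  -1  13  39  77
  Δ  : -10  2  14  26  38
  Δ^2: 12  12  12  12
  Δ^3: 0  0  0
  Δ^4: 0  0
  Δ^5: 0
The second differences are constant (12) and nonzero, while all higher differences vanish, so the minimal degree is 2.

2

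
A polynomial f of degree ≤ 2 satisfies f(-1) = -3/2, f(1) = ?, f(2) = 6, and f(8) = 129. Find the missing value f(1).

-1/2

The 3 known points determine the degree-2 polynomial uniquely.
Write f(x) = ax^2 + bx + c. Substituting each data point gives a linear system:
  a - b + c = -3/2
  4a + 2b + c = 6
  64a + 8b + c = 129
Solving the system yields a = 2, b = 1/2, c = -3.
So f(x) = 2x^2 + (1/2)x - 3.
Then f(1) = -1/2.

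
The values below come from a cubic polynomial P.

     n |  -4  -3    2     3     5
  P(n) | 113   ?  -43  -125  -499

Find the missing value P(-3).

37

The 4 known points determine the degree-3 polynomial uniquely.
Write P(n) = an^3 + bn^2 + cn + d. Substituting each data point gives a linear system:
  -64a + 16b - 4c + d = 113
  8a + 4b + 2c + d = -43
  27a + 9b + 3c + d = -125
  125a + 25b + 5c + d = -499
Solving the system yields a = -3, b = -5, c = 0, d = 1.
So P(n) = -3n^3 - 5n^2 + 1.
Then P(-3) = 37.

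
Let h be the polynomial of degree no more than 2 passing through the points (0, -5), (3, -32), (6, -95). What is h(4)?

Using the Lagrange interpolation formula with nodes 0, 3, 6:
  L_0(x) = (x - 3)(x - 6) / 18
  L_1(x) = x(x - 6) / -9
  L_2(x) = x(x - 3) / 18
Then h(x) = -5·L_0(x) - 32·L_1(x) - 95·L_2(x).
Expanding and collecting terms gives h(x) = -2x² - 3x - 5.
Evaluating at x = 4: h(4) = -49.

-49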